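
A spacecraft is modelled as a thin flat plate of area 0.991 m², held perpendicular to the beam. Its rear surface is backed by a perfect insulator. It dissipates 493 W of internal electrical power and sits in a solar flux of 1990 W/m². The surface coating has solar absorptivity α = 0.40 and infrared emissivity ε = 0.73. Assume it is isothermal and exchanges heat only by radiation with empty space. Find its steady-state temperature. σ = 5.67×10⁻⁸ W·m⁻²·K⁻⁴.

At steady state, absorbed solar power + internal power = radiated power.
Absorbed: α·S·A_cross = 0.40·1990·0.9910 = 788.8 W (cross-section A).
Total input = 788.8 + 493 = 1282 W.
Radiated: εσ·A_surf·T⁴ with A_surf = A = 0.9910 m².
T⁴ = 1282/(0.73·5.67×10⁻⁸·0.9910) = 3.125×10¹⁰ K⁴.

T ≈ 420 K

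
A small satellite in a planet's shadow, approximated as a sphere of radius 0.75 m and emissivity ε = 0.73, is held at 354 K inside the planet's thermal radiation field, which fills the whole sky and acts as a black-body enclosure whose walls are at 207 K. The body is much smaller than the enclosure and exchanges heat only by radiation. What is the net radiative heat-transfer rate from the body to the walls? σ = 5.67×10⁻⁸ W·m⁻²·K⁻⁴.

For a small grey body in a large enclosure: P_net = εσA(T_body⁴ − T_wall⁴).
A = 4πr² = 7.069 m²; T_body⁴ − T_wall⁴ = 1.570×10¹⁰ − 1.836×10⁹ = 1.387×10¹⁰ K⁴.
|P_net| = 0.73·5.67×10⁻⁸·7.069·1.387×10¹⁰.

P_net ≈ 4060 W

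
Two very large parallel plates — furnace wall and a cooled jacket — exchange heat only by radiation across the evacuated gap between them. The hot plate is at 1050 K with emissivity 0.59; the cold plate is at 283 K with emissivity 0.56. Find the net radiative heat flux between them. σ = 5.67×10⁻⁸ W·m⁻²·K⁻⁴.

q ≈ 27600 W/m²

For two infinite grey parallel plates, q = σ(T₁⁴ − T₂⁴)/(1/ε₁ + 1/ε₂ − 1).
T₁⁴ − T₂⁴ = 1.216×10¹² − 6.414×10⁹ = 1.209×10¹² K⁴.
1/ε₁ + 1/ε₂ − 1 = 1.695 + 1.786 − 1 = 2.481.
q = 5.67×10⁻⁸ × 1.209×10¹² / 2.481.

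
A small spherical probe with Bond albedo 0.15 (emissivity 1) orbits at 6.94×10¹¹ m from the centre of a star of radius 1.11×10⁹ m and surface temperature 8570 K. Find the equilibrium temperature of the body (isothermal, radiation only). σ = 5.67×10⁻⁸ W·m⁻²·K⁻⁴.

The star's surface emits σT_*⁴; at distance d the flux is S = σT_*⁴(R_*/d)².
S = 5.67×10⁻⁸·(8570)⁴·(1.11×10⁹/6.94×10¹¹)² = 782.4 W/m².
For an isothermal sphere T⁴ = (1−a)S/(4σ) = 2.932×10⁹ K⁴.

T ≈ 233 K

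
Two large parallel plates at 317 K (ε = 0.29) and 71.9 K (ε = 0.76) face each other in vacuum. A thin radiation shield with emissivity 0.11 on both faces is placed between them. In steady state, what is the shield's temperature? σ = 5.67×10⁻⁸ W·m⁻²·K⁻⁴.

In steady state the net flux on the hot side equals that on the cold side.
σ(T₁⁴−T_s⁴)/D₁ = σ(T_s⁴−T₂⁴)/D₂, with D₁ = 1/ε₁+1/ε_s−1 = 11.54, D₂ = 1/ε_s+1/ε₂−1 = 9.407.
Solve for T_s⁴: T_s⁴ = (D₂·T₁⁴ + D₁·T₂⁴)/(D₁+D₂) = 4.550×10⁹ K⁴.

T_s ≈ 260 K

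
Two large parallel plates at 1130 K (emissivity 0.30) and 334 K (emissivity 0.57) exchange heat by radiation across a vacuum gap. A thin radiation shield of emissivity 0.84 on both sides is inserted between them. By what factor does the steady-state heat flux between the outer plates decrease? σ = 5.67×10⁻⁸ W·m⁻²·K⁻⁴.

Without shield: q₀ = σΔ(T⁴)/(1/ε₁+1/ε₂−1) with denominator 4.088.
With shield the two gaps are in series; the resistances add: (1/ε₁+1/ε_s−1)+(1/ε_s+1/ε₂−1) = 3.524+1.945 = 5.469.
Heat-flux ratio q₀/q = 5.469/4.088.

factor ≈ 1.34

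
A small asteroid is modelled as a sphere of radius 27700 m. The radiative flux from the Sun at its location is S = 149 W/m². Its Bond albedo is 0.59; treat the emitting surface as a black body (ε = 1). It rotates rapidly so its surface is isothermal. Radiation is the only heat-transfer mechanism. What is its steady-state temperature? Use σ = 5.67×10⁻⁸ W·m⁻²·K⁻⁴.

At equilibrium, absorbed power = emitted power.
Absorbing cross-section = πr² = 2.411×10⁹ m²; emitting surface = 4πr² = 9.642×10⁹ m² (ratio 4).
(1−a)S·A_cross = εσ·A_surf·T⁴  ⇒  T⁴ = (1−a)S/(4σ).
T⁴ = 0.410·149/(4·5.67×10⁻⁸) = 2.694×10⁸ K⁴.
T = (2.694×10⁸)^(1/4).

T ≈ 128 K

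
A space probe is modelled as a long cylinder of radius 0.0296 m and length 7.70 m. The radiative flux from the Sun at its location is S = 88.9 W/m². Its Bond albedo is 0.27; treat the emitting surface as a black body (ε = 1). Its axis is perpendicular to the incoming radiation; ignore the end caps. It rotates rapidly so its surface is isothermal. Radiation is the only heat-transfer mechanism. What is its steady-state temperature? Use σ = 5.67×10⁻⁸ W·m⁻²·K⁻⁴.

T ≈ 138 K

At equilibrium, absorbed power = emitted power.
Absorbing cross-section = 2rL = 0.4558 m²; emitting surface = 2πrL = 1.432 m² (ratio π).
(1−a)S·A_cross = εσ·A_surf·T⁴  ⇒  T⁴ = (1−a)S/(πσ).
T⁴ = 0.730·88.9/(π·5.67×10⁻⁸) = 3.643×10⁸ K⁴.
T = (3.643×10⁸)^(1/4).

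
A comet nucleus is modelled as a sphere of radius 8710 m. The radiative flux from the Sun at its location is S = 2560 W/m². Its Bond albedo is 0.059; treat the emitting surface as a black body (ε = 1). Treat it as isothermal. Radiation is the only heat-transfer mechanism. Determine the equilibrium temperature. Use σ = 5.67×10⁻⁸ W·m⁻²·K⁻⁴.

T ≈ 321 K

At equilibrium, absorbed power = emitted power.
Absorbing cross-section = πr² = 2.383×10⁸ m²; emitting surface = 4πr² = 9.533×10⁸ m² (ratio 4).
(1−a)S·A_cross = εσ·A_surf·T⁴  ⇒  T⁴ = (1−a)S/(4σ).
T⁴ = 0.941·2560/(4·5.67×10⁻⁸) = 1.062×10¹⁰ K⁴.
T = (1.062×10¹⁰)^(1/4).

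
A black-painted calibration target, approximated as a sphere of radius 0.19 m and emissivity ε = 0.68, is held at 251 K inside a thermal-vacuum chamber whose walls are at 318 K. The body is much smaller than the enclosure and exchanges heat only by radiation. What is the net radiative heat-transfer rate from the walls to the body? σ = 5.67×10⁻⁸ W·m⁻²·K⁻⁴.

P_net ≈ 109 W

For a small grey body in a large enclosure: P_net = εσA(T_body⁴ − T_wall⁴).
A = 4πr² = 0.4536 m²; T_body⁴ − T_wall⁴ = 3.969×10⁹ − 1.023×10¹⁰ = -6.257×10⁹ K⁴.
|P_net| = 0.68·5.67×10⁻⁸·0.4536·6.257×10⁹.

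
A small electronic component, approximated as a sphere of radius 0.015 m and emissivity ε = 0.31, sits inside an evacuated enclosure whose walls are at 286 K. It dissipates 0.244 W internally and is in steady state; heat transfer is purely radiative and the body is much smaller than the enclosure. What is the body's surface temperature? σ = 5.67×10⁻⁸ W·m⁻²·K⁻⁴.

For a small grey body in a large enclosure, net radiated power = εσA(T⁴ − T_w⁴).
Steady state: P = εσA(T⁴ − T_w⁴) with A = 4πr² = 0.002827 m².
T⁴ = P/(εσA) + T_w⁴ = 0.244/(0.31·5.67×10⁻⁸·0.002827) + (286)⁴
    = 4.910×10⁹ + 6.691×10⁹ = 1.160×10¹⁰ K⁴.

T ≈ 328 K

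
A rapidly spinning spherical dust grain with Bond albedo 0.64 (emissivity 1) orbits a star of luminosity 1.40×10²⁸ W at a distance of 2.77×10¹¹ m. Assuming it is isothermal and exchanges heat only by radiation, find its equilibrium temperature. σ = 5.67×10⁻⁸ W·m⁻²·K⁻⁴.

First find the stellar flux at distance d: S = L/(4πd²) = 1.40×10²⁸/(4π·(2.77×10¹¹)²) = 14520 W/m².
For an isothermal sphere, absorbed (1−a)S·πr² = emitted σ·4πr²·T⁴, so T⁴ = (1−a)S/(4σ).
T⁴ = 0.360·14520/(4·5.67×10⁻⁸) = 2.305×10¹⁰ K⁴.

T ≈ 390 K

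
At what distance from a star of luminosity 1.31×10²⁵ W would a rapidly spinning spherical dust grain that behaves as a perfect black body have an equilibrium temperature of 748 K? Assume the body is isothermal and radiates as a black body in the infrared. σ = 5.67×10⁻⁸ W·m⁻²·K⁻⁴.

For an isothermal black-emitting sphere, (1−a)S·πr² = σ·4πr²·T⁴ ⇒ S = 4σT⁴/(1−a).
S = 4·5.67×10⁻⁸·(748)⁴/1.00 = 71000 W/m².
Flux falls as S = L/(4πd²), so d = √(L/(4πS)) = √(1.31×10²⁵/(4π·71000)).

d ≈ 3.83×10⁹ m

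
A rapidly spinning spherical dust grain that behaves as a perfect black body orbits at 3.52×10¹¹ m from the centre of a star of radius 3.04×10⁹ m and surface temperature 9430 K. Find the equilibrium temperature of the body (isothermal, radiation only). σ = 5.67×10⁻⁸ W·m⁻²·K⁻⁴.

The star's surface emits σT_*⁴; at distance d the flux is S = σT_*⁴(R_*/d)².
S = 5.67×10⁻⁸·(9430)⁴·(3.04×10⁹/3.52×10¹¹)² = 33440 W/m².
For an isothermal sphere T⁴ = (1−a)S/(4σ) = 1.475×10¹¹ K⁴.

T ≈ 620 K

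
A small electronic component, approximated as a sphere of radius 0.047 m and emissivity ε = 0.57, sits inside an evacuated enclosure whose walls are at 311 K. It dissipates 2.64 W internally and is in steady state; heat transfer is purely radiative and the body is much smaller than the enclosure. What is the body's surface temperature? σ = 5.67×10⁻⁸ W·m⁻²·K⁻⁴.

T ≈ 333 K

For a small grey body in a large enclosure, net radiated power = εσA(T⁴ − T_w⁴).
Steady state: P = εσA(T⁴ − T_w⁴) with A = 4πr² = 0.02776 m².
T⁴ = P/(εσA) + T_w⁴ = 2.64/(0.57·5.67×10⁻⁸·0.02776) + (311)⁴
    = 2.943×10⁹ + 9.355×10⁹ = 1.230×10¹⁰ K⁴.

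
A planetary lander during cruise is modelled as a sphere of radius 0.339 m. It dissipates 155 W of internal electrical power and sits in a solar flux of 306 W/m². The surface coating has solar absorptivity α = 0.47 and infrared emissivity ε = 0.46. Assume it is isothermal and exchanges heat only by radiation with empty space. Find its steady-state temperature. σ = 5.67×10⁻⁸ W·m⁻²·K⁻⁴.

T ≈ 272 K

At steady state, absorbed solar power + internal power = radiated power.
Absorbed: α·S·A_cross = 0.47·306·0.3610 = 51.92 W (cross-section πr²).
Total input = 51.92 + 155 = 206.9 W.
Radiated: εσ·A_surf·T⁴ with A_surf = 4πr² = 1.444 m².
T⁴ = 206.9/(0.46·5.67×10⁻⁸·1.444) = 5.494×10⁹ K⁴.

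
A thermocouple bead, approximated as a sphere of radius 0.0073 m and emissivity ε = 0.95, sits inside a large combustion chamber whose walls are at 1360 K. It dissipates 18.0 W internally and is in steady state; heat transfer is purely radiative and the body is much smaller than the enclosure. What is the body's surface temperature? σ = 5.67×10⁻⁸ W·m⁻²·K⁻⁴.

For a small grey body in a large enclosure, net radiated power = εσA(T⁴ − T_w⁴).
Steady state: P = εσA(T⁴ − T_w⁴) with A = 4πr² = 6.697×10⁻⁴ m².
T⁴ = P/(εσA) + T_w⁴ = 18.0/(0.95·5.67×10⁻⁸·6.697×10⁻⁴) + (1360)⁴
    = 4.990×10¹¹ + 3.421×10¹² = 3.920×10¹² K⁴.

T ≈ 1410 K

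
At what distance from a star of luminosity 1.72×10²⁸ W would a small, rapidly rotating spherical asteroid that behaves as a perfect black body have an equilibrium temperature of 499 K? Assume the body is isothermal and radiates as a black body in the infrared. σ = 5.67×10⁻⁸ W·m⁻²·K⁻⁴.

For an isothermal black-emitting sphere, (1−a)S·πr² = σ·4πr²·T⁴ ⇒ S = 4σT⁴/(1−a).
S = 4·5.67×10⁻⁸·(499)⁴/1.00 = 14060 W/m².
Flux falls as S = L/(4πd²), so d = √(L/(4πS)) = √(1.72×10²⁸/(4π·14060)).

d ≈ 3.12×10¹¹ m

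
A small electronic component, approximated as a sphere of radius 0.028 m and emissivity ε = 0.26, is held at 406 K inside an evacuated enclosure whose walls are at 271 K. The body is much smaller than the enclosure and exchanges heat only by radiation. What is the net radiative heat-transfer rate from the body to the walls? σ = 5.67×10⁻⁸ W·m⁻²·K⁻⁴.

P_net ≈ 3.16 W

For a small grey body in a large enclosure: P_net = εσA(T_body⁴ − T_wall⁴).
A = 4πr² = 0.009852 m²; T_body⁴ − T_wall⁴ = 2.717×10¹⁰ − 5.394×10⁹ = 2.178×10¹⁰ K⁴.
|P_net| = 0.26·5.67×10⁻⁸·0.009852·2.178×10¹⁰.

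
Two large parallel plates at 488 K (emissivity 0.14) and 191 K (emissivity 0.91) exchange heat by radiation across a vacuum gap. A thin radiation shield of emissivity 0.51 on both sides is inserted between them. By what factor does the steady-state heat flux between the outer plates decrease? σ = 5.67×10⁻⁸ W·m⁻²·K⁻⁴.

factor ≈ 1.40

Without shield: q₀ = σΔ(T⁴)/(1/ε₁+1/ε₂−1) with denominator 7.242.
With shield the two gaps are in series; the resistances add: (1/ε₁+1/ε_s−1)+(1/ε_s+1/ε₂−1) = 8.104+2.060 = 10.16.
Heat-flux ratio q₀/q = 10.16/7.242.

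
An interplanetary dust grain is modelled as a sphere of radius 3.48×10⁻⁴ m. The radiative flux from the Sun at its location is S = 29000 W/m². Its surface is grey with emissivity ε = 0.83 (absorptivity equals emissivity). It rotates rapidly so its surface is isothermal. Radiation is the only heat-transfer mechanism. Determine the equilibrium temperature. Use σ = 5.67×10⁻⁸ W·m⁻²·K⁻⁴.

At equilibrium, absorbed power = emitted power.
Absorbing cross-section = πr² = 3.805×10⁻⁷ m²; emitting surface = 4πr² = 1.522×10⁻⁶ m² (ratio 4).
εS·A_cross = εσ·A_surf·T⁴  ⇒  T⁴ = S/(4σ)   (ε cancels).
T⁴ = 29000/(4·5.67×10⁻⁸) = 1.279×10¹¹ K⁴.
T = (1.279×10¹¹)^(1/4).

T ≈ 598 K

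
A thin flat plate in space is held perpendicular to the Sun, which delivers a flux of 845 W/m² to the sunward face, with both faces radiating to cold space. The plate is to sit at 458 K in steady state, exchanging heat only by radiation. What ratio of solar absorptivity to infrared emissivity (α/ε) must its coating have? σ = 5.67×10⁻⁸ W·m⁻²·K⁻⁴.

Balance: αS·A = εσ·2A·T⁴ ⇒ α/ε = 2σT⁴/S.
α/ε = 2·5.67×10⁻⁸·(458)⁴/845 = 2·5.67×10⁻⁸·4.400×10¹⁰/845.

α/ε ≈ 5.90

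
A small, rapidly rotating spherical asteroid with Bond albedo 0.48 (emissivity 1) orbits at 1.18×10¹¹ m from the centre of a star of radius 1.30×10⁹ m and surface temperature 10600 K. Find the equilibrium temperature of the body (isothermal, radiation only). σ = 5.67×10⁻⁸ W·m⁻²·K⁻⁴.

The star's surface emits σT_*⁴; at distance d the flux is S = σT_*⁴(R_*/d)².
S = 5.67×10⁻⁸·(10600)⁴·(1.30×10⁹/1.18×10¹¹)² = 86880 W/m².
For an isothermal sphere T⁴ = (1−a)S/(4σ) = 1.992×10¹¹ K⁴.

T ≈ 668 K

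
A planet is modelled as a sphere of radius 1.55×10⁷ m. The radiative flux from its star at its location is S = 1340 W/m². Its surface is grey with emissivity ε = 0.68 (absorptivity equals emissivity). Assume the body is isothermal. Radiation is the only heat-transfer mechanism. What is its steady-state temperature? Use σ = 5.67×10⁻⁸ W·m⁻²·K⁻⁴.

T ≈ 277 K

At equilibrium, absorbed power = emitted power.
Absorbing cross-section = πr² = 7.548×10¹⁴ m²; emitting surface = 4πr² = 3.019×10¹⁵ m² (ratio 4).
εS·A_cross = εσ·A_surf·T⁴  ⇒  T⁴ = S/(4σ)   (ε cancels).
T⁴ = 1340/(4·5.67×10⁻⁸) = 5.908×10⁹ K⁴.
T = (5.908×10⁹)^(1/4).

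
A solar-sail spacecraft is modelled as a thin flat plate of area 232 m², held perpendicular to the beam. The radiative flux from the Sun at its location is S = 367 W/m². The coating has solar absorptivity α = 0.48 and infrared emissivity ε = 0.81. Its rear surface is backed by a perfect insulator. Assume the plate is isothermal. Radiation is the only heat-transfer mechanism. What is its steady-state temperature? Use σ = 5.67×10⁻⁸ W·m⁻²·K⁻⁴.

T ≈ 249 K

At equilibrium, absorbed power = emitted power.
Absorbing cross-section = A = 232.0 m²; emitting surface = A = 232.0 m² (ratio 1).
αS·A_cross = εσ·A_surf·T⁴  ⇒  T⁴ = αS/(ε·1σ).
T⁴ = 0.480·367/(0.81·1·5.67×10⁻⁸) = 3.836×10⁹ K⁴.
T = (3.836×10⁹)^(1/4).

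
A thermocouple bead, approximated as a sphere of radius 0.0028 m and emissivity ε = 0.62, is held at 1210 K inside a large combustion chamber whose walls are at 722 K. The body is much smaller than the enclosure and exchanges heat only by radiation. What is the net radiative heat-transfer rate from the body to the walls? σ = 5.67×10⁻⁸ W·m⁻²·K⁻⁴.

P_net ≈ 6.48 W

For a small grey body in a large enclosure: P_net = εσA(T_body⁴ − T_wall⁴).
A = 4πr² = 9.852×10⁻⁵ m²; T_body⁴ − T_wall⁴ = 2.144×10¹² − 2.717×10¹¹ = 1.872×10¹² K⁴.
|P_net| = 0.62·5.67×10⁻⁸·9.852×10⁻⁵·1.872×10¹².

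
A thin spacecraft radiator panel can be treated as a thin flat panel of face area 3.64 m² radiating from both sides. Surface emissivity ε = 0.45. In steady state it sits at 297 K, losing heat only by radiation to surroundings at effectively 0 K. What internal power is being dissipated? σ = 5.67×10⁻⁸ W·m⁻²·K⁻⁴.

Steady state: P = εσA T⁴.
A = 2·3.64 = 7.280 m²; T⁴ = (297)⁴ = 7.781×10⁹ K⁴.
P = 0.45 × 5.67×10⁻⁸ × 7.280 × 7.781×10⁹.

P ≈ 1450 W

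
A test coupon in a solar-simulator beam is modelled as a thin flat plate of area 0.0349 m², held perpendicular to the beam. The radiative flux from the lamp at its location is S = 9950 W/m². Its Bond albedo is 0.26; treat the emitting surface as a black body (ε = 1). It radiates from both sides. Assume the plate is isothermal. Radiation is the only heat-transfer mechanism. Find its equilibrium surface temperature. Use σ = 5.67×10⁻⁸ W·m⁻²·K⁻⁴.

T ≈ 505 K

At equilibrium, absorbed power = emitted power.
Absorbing cross-section = A = 0.03490 m²; emitting surface = 2A = 0.06980 m² (ratio 2).
(1−a)S·A_cross = εσ·A_surf·T⁴  ⇒  T⁴ = (1−a)S/(2σ).
T⁴ = 0.740·9950/(2·5.67×10⁻⁸) = 6.493×10¹⁰ K⁴.
T = (6.493×10¹⁰)^(1/4).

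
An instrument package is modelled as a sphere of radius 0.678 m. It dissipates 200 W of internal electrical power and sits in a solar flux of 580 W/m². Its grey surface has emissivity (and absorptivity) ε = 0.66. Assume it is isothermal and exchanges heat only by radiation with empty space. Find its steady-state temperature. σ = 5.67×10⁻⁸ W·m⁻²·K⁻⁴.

At steady state, absorbed solar power + internal power = radiated power.
Absorbed: α·S·A_cross = 0.66·580·1.444 = 552.8 W (cross-section πr²).
Total input = 552.8 + 200 = 752.8 W.
Radiated: εσ·A_surf·T⁴ with A_surf = 4πr² = 5.777 m².
T⁴ = 752.8/(0.66·5.67×10⁻⁸·5.777) = 3.483×10⁹ K⁴.

T ≈ 243 K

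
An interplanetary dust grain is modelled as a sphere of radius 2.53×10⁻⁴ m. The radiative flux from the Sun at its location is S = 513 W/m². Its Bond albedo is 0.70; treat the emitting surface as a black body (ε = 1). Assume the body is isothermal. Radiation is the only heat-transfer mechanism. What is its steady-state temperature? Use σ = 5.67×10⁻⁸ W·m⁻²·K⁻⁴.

T ≈ 161 K

At equilibrium, absorbed power = emitted power.
Absorbing cross-section = πr² = 2.011×10⁻⁷ m²; emitting surface = 4πr² = 8.044×10⁻⁷ m² (ratio 4).
(1−a)S·A_cross = εσ·A_surf·T⁴  ⇒  T⁴ = (1−a)S/(4σ).
T⁴ = 0.300·513/(4·5.67×10⁻⁸) = 6.786×10⁸ K⁴.
T = (6.786×10⁸)^(1/4).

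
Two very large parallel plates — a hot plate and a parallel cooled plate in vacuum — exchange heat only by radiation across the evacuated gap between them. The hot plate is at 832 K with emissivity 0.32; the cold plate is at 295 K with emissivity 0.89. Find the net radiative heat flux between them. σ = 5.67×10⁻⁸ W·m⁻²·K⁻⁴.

For two infinite grey parallel plates, q = σ(T₁⁴ − T₂⁴)/(1/ε₁ + 1/ε₂ − 1).
T₁⁴ − T₂⁴ = 4.792×10¹¹ − 7.573×10⁹ = 4.716×10¹¹ K⁴.
1/ε₁ + 1/ε₂ − 1 = 3.125 + 1.124 − 1 = 3.249.
q = 5.67×10⁻⁸ × 4.716×10¹¹ / 3.249.

q ≈ 8230 W/m²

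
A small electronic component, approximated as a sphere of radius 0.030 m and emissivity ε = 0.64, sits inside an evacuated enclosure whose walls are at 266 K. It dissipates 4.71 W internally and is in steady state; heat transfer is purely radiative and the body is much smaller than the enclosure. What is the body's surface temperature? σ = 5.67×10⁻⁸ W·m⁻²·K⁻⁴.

For a small grey body in a large enclosure, net radiated power = εσA(T⁴ − T_w⁴).
Steady state: P = εσA(T⁴ − T_w⁴) with A = 4πr² = 0.01131 m².
T⁴ = P/(εσA) + T_w⁴ = 4.71/(0.64·5.67×10⁻⁸·0.01131) + (266)⁴
    = 1.148×10¹⁰ + 5.006×10⁹ = 1.648×10¹⁰ K⁴.

T ≈ 358 K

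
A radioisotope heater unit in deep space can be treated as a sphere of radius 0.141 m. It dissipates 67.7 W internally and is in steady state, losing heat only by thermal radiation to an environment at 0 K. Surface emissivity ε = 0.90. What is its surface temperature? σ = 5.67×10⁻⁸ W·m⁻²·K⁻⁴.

T ≈ 270 K

Steady state: internal power = radiated power, P = εσA T⁴.
Radiating area A = 4πr² = 0.2498 m².
T⁴ = P/(εσA) = 67.7/(0.90·5.67×10⁻⁸·0.2498) = 5.310×10⁹ K⁴.
T = (5.310×10⁹)^(1/4).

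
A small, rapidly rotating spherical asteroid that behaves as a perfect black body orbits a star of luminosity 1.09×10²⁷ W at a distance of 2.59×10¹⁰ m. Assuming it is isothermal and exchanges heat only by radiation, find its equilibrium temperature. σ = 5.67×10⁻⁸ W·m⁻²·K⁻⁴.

T ≈ 869 K

First find the stellar flux at distance d: S = L/(4πd²) = 1.09×10²⁷/(4π·(2.59×10¹⁰)²) = 1.293×10⁵ W/m².
For an isothermal sphere, absorbed (1−a)S·πr² = emitted σ·4πr²·T⁴, so T⁴ = (1−a)S/(4σ).
T⁴ = 1.00·1.293×10⁵/(4·5.67×10⁻⁸) = 5.701×10¹¹ K⁴.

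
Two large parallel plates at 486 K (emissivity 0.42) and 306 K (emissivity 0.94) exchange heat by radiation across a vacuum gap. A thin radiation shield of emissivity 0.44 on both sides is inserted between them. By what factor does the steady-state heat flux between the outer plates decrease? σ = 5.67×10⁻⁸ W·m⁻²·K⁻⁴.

Without shield: q₀ = σΔ(T⁴)/(1/ε₁+1/ε₂−1) with denominator 2.445.
With shield the two gaps are in series; the resistances add: (1/ε₁+1/ε_s−1)+(1/ε_s+1/ε₂−1) = 3.654+2.337 = 5.990.
Heat-flux ratio q₀/q = 5.990/2.445.

factor ≈ 2.45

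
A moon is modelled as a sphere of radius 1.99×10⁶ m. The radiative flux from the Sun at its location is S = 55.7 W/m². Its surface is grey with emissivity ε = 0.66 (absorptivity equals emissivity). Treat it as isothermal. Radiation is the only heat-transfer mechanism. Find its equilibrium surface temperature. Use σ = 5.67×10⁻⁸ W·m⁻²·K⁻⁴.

At equilibrium, absorbed power = emitted power.
Absorbing cross-section = πr² = 1.244×10¹³ m²; emitting surface = 4πr² = 4.976×10¹³ m² (ratio 4).
εS·A_cross = εσ·A_surf·T⁴  ⇒  T⁴ = S/(4σ)   (ε cancels).
T⁴ = 55.7/(4·5.67×10⁻⁸) = 2.456×10⁸ K⁴.
T = (2.456×10⁸)^(1/4).

T ≈ 125 K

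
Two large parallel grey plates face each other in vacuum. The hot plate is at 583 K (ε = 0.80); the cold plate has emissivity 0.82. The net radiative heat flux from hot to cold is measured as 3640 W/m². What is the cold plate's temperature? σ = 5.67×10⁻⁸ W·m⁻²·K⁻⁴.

q = σ(T₁⁴ − T₂⁴)/(1/ε₁ + 1/ε₂ − 1); denominator = 1.470.
T₂⁴ = T₁⁴ − q·(1/ε₁+1/ε₂−1)/σ = 1.155×10¹¹ − 3640·1.470/5.67×10⁻⁸
    = 2.119×10¹⁰ K⁴.

T₂ ≈ 382 K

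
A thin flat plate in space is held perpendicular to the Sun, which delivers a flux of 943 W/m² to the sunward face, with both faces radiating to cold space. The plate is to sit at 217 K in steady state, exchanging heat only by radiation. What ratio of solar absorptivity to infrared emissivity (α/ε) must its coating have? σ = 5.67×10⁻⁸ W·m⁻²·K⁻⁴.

Balance: αS·A = εσ·2A·T⁴ ⇒ α/ε = 2σT⁴/S.
α/ε = 2·5.67×10⁻⁸·(217)⁴/943 = 2·5.67×10⁻⁸·2.217×10⁹/943.

α/ε ≈ 0.267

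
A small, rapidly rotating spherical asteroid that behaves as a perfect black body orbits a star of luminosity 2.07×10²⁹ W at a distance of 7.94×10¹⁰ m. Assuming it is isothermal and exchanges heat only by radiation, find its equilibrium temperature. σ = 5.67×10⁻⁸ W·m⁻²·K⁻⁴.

T ≈ 1840 K

First find the stellar flux at distance d: S = L/(4πd²) = 2.07×10²⁹/(4π·(7.94×10¹⁰)²) = 2.613×10⁶ W/m².
For an isothermal sphere, absorbed (1−a)S·πr² = emitted σ·4πr²·T⁴, so T⁴ = (1−a)S/(4σ).
T⁴ = 1.00·2.613×10⁶/(4·5.67×10⁻⁸) = 1.152×10¹³ K⁴.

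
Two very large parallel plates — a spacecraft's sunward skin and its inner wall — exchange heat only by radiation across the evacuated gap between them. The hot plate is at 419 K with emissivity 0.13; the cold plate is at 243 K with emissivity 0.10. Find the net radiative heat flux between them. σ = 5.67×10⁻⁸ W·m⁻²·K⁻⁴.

For two infinite grey parallel plates, q = σ(T₁⁴ − T₂⁴)/(1/ε₁ + 1/ε₂ − 1).
T₁⁴ − T₂⁴ = 3.082×10¹⁰ − 3.487×10⁹ = 2.733×10¹⁰ K⁴.
1/ε₁ + 1/ε₂ − 1 = 7.692 + 10.00 − 1 = 16.69.
q = 5.67×10⁻⁸ × 2.733×10¹⁰ / 16.69.

q ≈ 92.9 W/m²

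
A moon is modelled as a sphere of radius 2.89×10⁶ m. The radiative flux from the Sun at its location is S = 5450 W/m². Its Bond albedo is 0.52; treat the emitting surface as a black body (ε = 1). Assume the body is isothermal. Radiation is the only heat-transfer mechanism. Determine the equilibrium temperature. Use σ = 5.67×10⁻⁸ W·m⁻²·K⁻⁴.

T ≈ 328 K

At equilibrium, absorbed power = emitted power.
Absorbing cross-section = πr² = 2.624×10¹³ m²; emitting surface = 4πr² = 1.050×10¹⁴ m² (ratio 4).
(1−a)S·A_cross = εσ·A_surf·T⁴  ⇒  T⁴ = (1−a)S/(4σ).
T⁴ = 0.480·5450/(4·5.67×10⁻⁸) = 1.153×10¹⁰ K⁴.
T = (1.153×10¹⁰)^(1/4).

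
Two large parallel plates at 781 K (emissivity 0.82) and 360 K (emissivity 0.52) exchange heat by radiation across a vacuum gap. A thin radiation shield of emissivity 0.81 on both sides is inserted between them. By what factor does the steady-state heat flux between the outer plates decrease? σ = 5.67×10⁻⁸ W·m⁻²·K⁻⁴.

Without shield: q₀ = σΔ(T⁴)/(1/ε₁+1/ε₂−1) with denominator 2.143.
With shield the two gaps are in series; the resistances add: (1/ε₁+1/ε_s−1)+(1/ε_s+1/ε₂−1) = 1.454+2.158 = 3.612.
Heat-flux ratio q₀/q = 3.612/2.143.

factor ≈ 1.69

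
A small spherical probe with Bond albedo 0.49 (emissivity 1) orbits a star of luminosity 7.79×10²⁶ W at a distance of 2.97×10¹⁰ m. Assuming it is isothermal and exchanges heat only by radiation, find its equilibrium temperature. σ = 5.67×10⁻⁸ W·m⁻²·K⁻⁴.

First find the stellar flux at distance d: S = L/(4πd²) = 7.79×10²⁶/(4π·(2.97×10¹⁰)²) = 70280 W/m².
For an isothermal sphere, absorbed (1−a)S·πr² = emitted σ·4πr²·T⁴, so T⁴ = (1−a)S/(4σ).
T⁴ = 0.510·70280/(4·5.67×10⁻⁸) = 1.580×10¹¹ K⁴.

T ≈ 631 K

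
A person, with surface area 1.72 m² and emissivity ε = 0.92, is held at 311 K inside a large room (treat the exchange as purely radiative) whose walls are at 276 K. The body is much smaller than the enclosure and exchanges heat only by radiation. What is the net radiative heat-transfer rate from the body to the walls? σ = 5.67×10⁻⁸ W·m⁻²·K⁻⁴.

P_net ≈ 319 W

For a small grey body in a large enclosure: P_net = εσA(T_body⁴ − T_wall⁴).
A = 1.72 m²; T_body⁴ − T_wall⁴ = 9.355×10⁹ − 5.803×10⁹ = 3.552×10⁹ K⁴.
|P_net| = 0.92·5.67×10⁻⁸·1.720·3.552×10⁹.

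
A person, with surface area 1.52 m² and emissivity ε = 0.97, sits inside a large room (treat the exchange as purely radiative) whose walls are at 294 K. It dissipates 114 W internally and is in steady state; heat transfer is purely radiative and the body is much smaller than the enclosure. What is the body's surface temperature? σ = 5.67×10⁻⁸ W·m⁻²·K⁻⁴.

T ≈ 307 K

For a small grey body in a large enclosure, net radiated power = εσA(T⁴ − T_w⁴).
Steady state: P = εσA(T⁴ − T_w⁴) with A = 1.52 m².
T⁴ = P/(εσA) + T_w⁴ = 114/(0.97·5.67×10⁻⁸·1.520) + (294)⁴
    = 1.364×10⁹ + 7.471×10⁹ = 8.835×10⁹ K⁴.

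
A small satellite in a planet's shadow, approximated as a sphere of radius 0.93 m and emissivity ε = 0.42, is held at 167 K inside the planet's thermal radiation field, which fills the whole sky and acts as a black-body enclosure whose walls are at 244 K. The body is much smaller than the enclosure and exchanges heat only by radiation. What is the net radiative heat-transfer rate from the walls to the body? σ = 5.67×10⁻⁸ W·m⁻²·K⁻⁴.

For a small grey body in a large enclosure: P_net = εσA(T_body⁴ − T_wall⁴).
A = 4πr² = 10.87 m²; T_body⁴ − T_wall⁴ = 7.778×10⁸ − 3.545×10⁹ = -2.767×10⁹ K⁴.
|P_net| = 0.42·5.67×10⁻⁸·10.87·2.767×10⁹.

P_net ≈ 716 W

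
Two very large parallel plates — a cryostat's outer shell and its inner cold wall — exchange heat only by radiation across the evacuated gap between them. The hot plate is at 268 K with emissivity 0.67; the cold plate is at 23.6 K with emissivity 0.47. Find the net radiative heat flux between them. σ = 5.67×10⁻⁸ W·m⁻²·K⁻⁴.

For two infinite grey parallel plates, q = σ(T₁⁴ − T₂⁴)/(1/ε₁ + 1/ε₂ − 1).
T₁⁴ − T₂⁴ = 5.159×10⁹ − 3.102×10⁵ = 5.158×10⁹ K⁴.
1/ε₁ + 1/ε₂ − 1 = 1.493 + 2.128 − 1 = 2.620.
q = 5.67×10⁻⁸ × 5.158×10⁹ / 2.620.

q ≈ 112 W/m²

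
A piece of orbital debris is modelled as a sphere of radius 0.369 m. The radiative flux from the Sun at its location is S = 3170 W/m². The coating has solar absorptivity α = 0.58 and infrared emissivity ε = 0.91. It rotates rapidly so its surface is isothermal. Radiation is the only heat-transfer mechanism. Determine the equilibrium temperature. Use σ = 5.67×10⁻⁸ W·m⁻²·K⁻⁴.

T ≈ 307 K

At equilibrium, absorbed power = emitted power.
Absorbing cross-section = πr² = 0.4278 m²; emitting surface = 4πr² = 1.711 m² (ratio 4).
αS·A_cross = εσ·A_surf·T⁴  ⇒  T⁴ = αS/(ε·4σ).
T⁴ = 0.580·3170/(0.91·4·5.67×10⁻⁸) = 8.908×10⁹ K⁴.
T = (8.908×10⁹)^(1/4).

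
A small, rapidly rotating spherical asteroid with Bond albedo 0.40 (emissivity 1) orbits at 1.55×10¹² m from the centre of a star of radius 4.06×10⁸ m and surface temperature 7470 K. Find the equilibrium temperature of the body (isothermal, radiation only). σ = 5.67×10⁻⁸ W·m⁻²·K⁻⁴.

The star's surface emits σT_*⁴; at distance d the flux is S = σT_*⁴(R_*/d)².
S = 5.67×10⁻⁸·(7470)⁴·(4.06×10⁸/1.55×10¹²)² = 12.11 W/m².
For an isothermal sphere T⁴ = (1−a)S/(4σ) = 3.205×10⁷ K⁴.

T ≈ 75.2 K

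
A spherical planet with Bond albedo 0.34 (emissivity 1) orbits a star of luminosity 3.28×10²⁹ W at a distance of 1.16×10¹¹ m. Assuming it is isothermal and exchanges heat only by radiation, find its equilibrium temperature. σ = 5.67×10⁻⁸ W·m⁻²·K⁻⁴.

First find the stellar flux at distance d: S = L/(4πd²) = 3.28×10²⁹/(4π·(1.16×10¹¹)²) = 1.940×10⁶ W/m².
For an isothermal sphere, absorbed (1−a)S·πr² = emitted σ·4πr²·T⁴, so T⁴ = (1−a)S/(4σ).
T⁴ = 0.660·1.940×10⁶/(4·5.67×10⁻⁸) = 5.645×10¹² K⁴.

T ≈ 1540 K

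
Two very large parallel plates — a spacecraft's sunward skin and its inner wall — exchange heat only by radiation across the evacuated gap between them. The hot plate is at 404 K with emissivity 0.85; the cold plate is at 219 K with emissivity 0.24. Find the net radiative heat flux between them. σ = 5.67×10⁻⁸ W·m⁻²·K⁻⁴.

For two infinite grey parallel plates, q = σ(T₁⁴ − T₂⁴)/(1/ε₁ + 1/ε₂ − 1).
T₁⁴ − T₂⁴ = 2.664×10¹⁰ − 2.300×10⁹ = 2.434×10¹⁰ K⁴.
1/ε₁ + 1/ε₂ − 1 = 1.176 + 4.167 − 1 = 4.343.
q = 5.67×10⁻⁸ × 2.434×10¹⁰ / 4.343.

q ≈ 318 W/m²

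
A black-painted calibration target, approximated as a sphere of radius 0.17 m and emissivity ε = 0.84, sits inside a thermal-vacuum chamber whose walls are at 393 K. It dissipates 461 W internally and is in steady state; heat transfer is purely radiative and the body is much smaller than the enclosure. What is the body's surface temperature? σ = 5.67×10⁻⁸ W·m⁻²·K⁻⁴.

T ≈ 474 K

For a small grey body in a large enclosure, net radiated power = εσA(T⁴ − T_w⁴).
Steady state: P = εσA(T⁴ − T_w⁴) with A = 4πr² = 0.3632 m².
T⁴ = P/(εσA) + T_w⁴ = 461/(0.84·5.67×10⁻⁸·0.3632) + (393)⁴
    = 2.665×10¹⁰ + 2.385×10¹⁰ = 5.051×10¹⁰ K⁴.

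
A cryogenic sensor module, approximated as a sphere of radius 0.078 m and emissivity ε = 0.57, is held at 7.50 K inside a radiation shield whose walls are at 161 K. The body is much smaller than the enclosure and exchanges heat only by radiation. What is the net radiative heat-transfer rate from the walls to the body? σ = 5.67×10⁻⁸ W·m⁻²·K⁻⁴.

For a small grey body in a large enclosure: P_net = εσA(T_body⁴ − T_wall⁴).
A = 4πr² = 0.07645 m²; T_body⁴ − T_wall⁴ = 3164 − 6.719×10⁸ = -6.719×10⁸ K⁴.
|P_net| = 0.57·5.67×10⁻⁸·0.07645·6.719×10⁸.

P_net ≈ 1.66 W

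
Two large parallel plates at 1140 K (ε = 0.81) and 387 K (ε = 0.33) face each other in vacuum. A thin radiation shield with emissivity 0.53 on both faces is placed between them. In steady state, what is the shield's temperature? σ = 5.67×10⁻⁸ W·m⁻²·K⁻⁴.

T_s ≈ 1020 K

In steady state the net flux on the hot side equals that on the cold side.
σ(T₁⁴−T_s⁴)/D₁ = σ(T_s⁴−T₂⁴)/D₂, with D₁ = 1/ε₁+1/ε_s−1 = 2.121, D₂ = 1/ε_s+1/ε₂−1 = 3.917.
Solve for T_s⁴: T_s⁴ = (D₂·T₁⁴ + D₁·T₂⁴)/(D₁+D₂) = 1.103×10¹² K⁴.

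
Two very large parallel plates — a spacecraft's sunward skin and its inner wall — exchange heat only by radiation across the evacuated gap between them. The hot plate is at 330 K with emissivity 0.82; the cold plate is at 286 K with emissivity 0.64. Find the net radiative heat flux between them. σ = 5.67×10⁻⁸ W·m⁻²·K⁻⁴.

For two infinite grey parallel plates, q = σ(T₁⁴ − T₂⁴)/(1/ε₁ + 1/ε₂ − 1).
T₁⁴ − T₂⁴ = 1.186×10¹⁰ − 6.691×10⁹ = 5.169×10⁹ K⁴.
1/ε₁ + 1/ε₂ − 1 = 1.220 + 1.562 − 1 = 1.782.
q = 5.67×10⁻⁸ × 5.169×10⁹ / 1.782.

q ≈ 164 W/m²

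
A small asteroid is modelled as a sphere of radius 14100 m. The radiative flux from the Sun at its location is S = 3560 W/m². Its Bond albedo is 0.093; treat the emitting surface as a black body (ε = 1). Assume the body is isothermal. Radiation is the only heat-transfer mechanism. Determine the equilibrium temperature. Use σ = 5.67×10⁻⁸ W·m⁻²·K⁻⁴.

T ≈ 345 K

At equilibrium, absorbed power = emitted power.
Absorbing cross-section = πr² = 6.246×10⁸ m²; emitting surface = 4πr² = 2.498×10⁹ m² (ratio 4).
(1−a)S·A_cross = εσ·A_surf·T⁴  ⇒  T⁴ = (1−a)S/(4σ).
T⁴ = 0.907·3560/(4·5.67×10⁻⁸) = 1.424×10¹⁰ K⁴.
T = (1.424×10¹⁰)^(1/4).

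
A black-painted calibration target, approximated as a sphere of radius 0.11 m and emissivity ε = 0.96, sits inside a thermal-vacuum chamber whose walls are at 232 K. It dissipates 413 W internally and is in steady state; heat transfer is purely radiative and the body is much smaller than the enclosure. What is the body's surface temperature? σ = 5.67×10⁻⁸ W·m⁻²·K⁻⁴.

T ≈ 479 K

For a small grey body in a large enclosure, net radiated power = εσA(T⁴ − T_w⁴).
Steady state: P = εσA(T⁴ − T_w⁴) with A = 4πr² = 0.1521 m².
T⁴ = P/(εσA) + T_w⁴ = 413/(0.96·5.67×10⁻⁸·0.1521) + (232)⁴
    = 4.990×10¹⁰ + 2.897×10⁹ = 5.280×10¹⁰ K⁴.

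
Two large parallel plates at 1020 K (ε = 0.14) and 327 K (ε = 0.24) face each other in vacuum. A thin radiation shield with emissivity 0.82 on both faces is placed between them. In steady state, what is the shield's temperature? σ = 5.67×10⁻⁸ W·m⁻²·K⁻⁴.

In steady state the net flux on the hot side equals that on the cold side.
σ(T₁⁴−T_s⁴)/D₁ = σ(T_s⁴−T₂⁴)/D₂, with D₁ = 1/ε₁+1/ε_s−1 = 7.362, D₂ = 1/ε_s+1/ε₂−1 = 4.386.
Solve for T_s⁴: T_s⁴ = (D₂·T₁⁴ + D₁·T₂⁴)/(D₁+D₂) = 4.113×10¹¹ K⁴.

T_s ≈ 801 K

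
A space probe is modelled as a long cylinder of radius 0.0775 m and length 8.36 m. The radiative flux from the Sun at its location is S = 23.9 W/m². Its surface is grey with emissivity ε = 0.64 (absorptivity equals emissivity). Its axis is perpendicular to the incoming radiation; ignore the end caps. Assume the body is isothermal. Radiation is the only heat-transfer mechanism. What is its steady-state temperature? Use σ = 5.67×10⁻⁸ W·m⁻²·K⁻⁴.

At equilibrium, absorbed power = emitted power.
Absorbing cross-section = 2rL = 1.296 m²; emitting surface = 2πrL = 4.071 m² (ratio π).
εS·A_cross = εσ·A_surf·T⁴  ⇒  T⁴ = S/(πσ)   (ε cancels).
T⁴ = 23.9/(π·5.67×10⁻⁸) = 1.342×10⁸ K⁴.
T = (1.342×10⁸)^(1/4).

T ≈ 108 K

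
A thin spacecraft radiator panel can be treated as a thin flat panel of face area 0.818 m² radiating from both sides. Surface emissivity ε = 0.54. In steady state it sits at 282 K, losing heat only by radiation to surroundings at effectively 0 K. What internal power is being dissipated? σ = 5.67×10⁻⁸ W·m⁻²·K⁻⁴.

P ≈ 317 W

Steady state: P = εσA T⁴.
A = 2·0.818 = 1.636 m²; T⁴ = (282)⁴ = 6.324×10⁹ K⁴.
P = 0.54 × 5.67×10⁻⁸ × 1.636 × 6.324×10⁹.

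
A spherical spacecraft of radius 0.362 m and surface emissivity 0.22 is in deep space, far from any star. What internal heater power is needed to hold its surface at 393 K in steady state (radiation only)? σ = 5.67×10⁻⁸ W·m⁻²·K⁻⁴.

P ≈ 490 W

P = εσ·4πr²·T⁴.
4πr² = 1.647 m²; T⁴ = 2.385×10¹⁰ K⁴.
P = 0.22·5.67×10⁻⁸·1.647·2.385×10¹⁰.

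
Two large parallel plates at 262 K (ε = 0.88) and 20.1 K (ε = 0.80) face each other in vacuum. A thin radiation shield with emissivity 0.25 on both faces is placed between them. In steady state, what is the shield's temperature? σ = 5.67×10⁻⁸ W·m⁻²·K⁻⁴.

T_s ≈ 221 K

In steady state the net flux on the hot side equals that on the cold side.
σ(T₁⁴−T_s⁴)/D₁ = σ(T_s⁴−T₂⁴)/D₂, with D₁ = 1/ε₁+1/ε_s−1 = 4.136, D₂ = 1/ε_s+1/ε₂−1 = 4.250.
Solve for T_s⁴: T_s⁴ = (D₂·T₁⁴ + D₁·T₂⁴)/(D₁+D₂) = 2.388×10⁹ K⁴.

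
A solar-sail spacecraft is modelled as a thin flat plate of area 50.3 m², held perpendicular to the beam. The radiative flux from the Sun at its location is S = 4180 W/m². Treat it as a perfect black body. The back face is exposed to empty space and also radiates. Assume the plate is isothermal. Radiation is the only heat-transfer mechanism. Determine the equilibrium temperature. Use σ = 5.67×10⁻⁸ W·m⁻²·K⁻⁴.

At equilibrium, absorbed power = emitted power.
Absorbing cross-section = A = 50.30 m²; emitting surface = 2A = 100.6 m² (ratio 2).
S·A_cross = εσ·A_surf·T⁴  ⇒  T⁴ = S/(2σ).
T⁴ = 1.00·4180/(2·5.67×10⁻⁸) = 3.686×10¹⁰ K⁴.
T = (3.686×10¹⁰)^(1/4).

T ≈ 438 K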